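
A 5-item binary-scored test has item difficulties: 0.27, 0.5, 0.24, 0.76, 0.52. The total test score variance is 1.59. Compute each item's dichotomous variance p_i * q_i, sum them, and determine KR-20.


For each item, compute p_i * q_i:
  Item 1: 0.27 * 0.73 = 0.1971
  Item 2: 0.5 * 0.5 = 0.25
  Item 3: 0.24 * 0.76 = 0.1824
  Item 4: 0.76 * 0.24 = 0.1824
  Item 5: 0.52 * 0.48 = 0.2496
Sum(p_i * q_i) = 0.1971 + 0.25 + 0.1824 + 0.1824 + 0.2496 = 1.0615
KR-20 = (k/(k-1)) * (1 - Sum(p_i*q_i) / Var_total)
= (5/4) * (1 - 1.0615/1.59)
= 1.25 * 0.3324
KR-20 = 0.4155

0.4155


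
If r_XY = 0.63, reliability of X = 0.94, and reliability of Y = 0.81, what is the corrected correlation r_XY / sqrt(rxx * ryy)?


r_corrected = rxy / sqrt(rxx * ryy)
= 0.63 / sqrt(0.94 * 0.81)
= 0.63 / sqrt(0.7614)
= 0.63 / 0.872582
r_corrected = 0.722

0.722


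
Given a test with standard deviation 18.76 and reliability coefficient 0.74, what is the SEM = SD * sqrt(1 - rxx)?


SEM = SD * sqrt(1 - rxx)
SEM = 18.76 * sqrt(1 - 0.74)
SEM = 18.76 * sqrt(0.26) = 18.76 * 0.509902
SEM = 9.5658

9.5658


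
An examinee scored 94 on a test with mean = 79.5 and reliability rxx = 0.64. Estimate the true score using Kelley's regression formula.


T_est = rxx * X + (1 - rxx) * mean
T_est = 0.64 * 94 + 0.36 * 79.5
T_est = 60.16 + 28.62
T_est = 88.78

88.78


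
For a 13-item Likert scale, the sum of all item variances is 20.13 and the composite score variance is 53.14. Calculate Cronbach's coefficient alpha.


alpha = (k/(k-1)) * (1 - sum(si^2)/s_total^2)
= (13/12) * (1 - 20.13/53.14)
alpha = 0.673

0.673


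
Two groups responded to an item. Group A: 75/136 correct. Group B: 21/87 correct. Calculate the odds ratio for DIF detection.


Odds_A = 75/61 = 1.2295
Odds_B = 21/66 = 0.3182
OR = Odds_A / Odds_B = 1.2295 / 0.3182
Exactly, OR = (75 * 66) / (61 * 21) = 4950 / 1281
OR = 3.8642

3.8642


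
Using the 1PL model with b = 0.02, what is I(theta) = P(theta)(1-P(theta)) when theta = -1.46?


P = 1/(1+exp(-(-1.46-0.02))) = 0.1854
I = P*(1-P) = 0.1854 * 0.8146
I = 0.151

0.151


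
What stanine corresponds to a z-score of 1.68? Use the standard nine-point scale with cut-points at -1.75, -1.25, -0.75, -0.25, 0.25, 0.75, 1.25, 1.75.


Stanine boundaries: [-1.75, -1.25, -0.75, -0.25, 0.25, 0.75, 1.25, 1.75]
z = 1.68
Check each boundary:
  z >= -1.75 -> could be stanine 2
  z >= -1.25 -> could be stanine 3
  z >= -0.75 -> could be stanine 4
  z >= -0.25 -> could be stanine 5
  z >= 0.25 -> could be stanine 6
  z >= 0.75 -> could be stanine 7
  z >= 1.25 -> could be stanine 8
  z < 1.75
Highest qualifying boundary gives stanine = 8

8


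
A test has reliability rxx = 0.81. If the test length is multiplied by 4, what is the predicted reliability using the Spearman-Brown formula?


r_new = (n * rxx) / (1 + (n-1) * rxx)
r_new = (4 * 0.81) / (1 + 3 * 0.81)
r_new = 3.24 / 3.43
r_new = 0.9446

0.9446


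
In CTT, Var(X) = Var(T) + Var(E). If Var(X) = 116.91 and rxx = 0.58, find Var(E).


var_true = rxx * var_obs = 0.58 * 116.91 = 67.8078
var_error = var_obs - var_true
var_error = 116.91 - 67.8078
var_error = 49.1022

49.1022


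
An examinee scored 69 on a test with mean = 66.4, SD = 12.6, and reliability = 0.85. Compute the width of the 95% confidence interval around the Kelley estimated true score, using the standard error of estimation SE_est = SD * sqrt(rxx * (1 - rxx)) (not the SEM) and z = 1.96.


True score estimate = 0.85*69 + 0.15*66.4 = 68.61
SE_est = SD * sqrt(rxx * (1 - rxx)) = 12.6 * sqrt(0.85 * 0.15) = 12.6 * sqrt(0.1275) = 4.4991
CI = T_est +/- z * SE_est, so width = 2 * z * SE_est = 2 * 1.96 * 4.4991
Width = 17.6365

17.6365


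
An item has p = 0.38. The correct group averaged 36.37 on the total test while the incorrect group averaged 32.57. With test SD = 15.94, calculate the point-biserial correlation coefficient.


q = 1 - p = 0.62
rpb = ((M1 - M0) / SD) * sqrt(p * q)
rpb = ((36.37 - 32.57) / 15.94) * sqrt(0.38 * 0.62)
rpb = 0.1157

0.1157


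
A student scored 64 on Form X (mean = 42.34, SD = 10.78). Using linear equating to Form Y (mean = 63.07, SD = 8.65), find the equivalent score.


slope = SD_Y / SD_X = 8.65 / 10.78 ~ 0.8024
intercept = mean_Y - slope * mean_X = 63.07 - (8.65 / 10.78) * 42.34 ~ 29.0959
Y = slope * X + intercept. To avoid rounding drift from the rounded slope/intercept, evaluate the equivalent form Y = mean_Y + SD_Y * (X - mean_X) / SD_X at full precision:
Y = 63.07 + 8.65 * (64 - 42.34) / 10.78
Y = 63.07 + 8.65 * 21.66 / 10.78
Y = 63.07 + 187.359 / 10.78
Y = 63.07 + 17.3802
Y = 80.4502

80.4502


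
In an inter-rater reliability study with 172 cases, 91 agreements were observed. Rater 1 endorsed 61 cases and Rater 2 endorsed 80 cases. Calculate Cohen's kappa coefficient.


P_o = 91/172 = 0.52907
P_e = (61*80 + 111*92) / 29584 = 0.510141
kappa = (P_o - P_e) / (1 - P_e)
kappa = (0.52907 - 0.510141) / (1 - 0.510141)
kappa = 0.0386

0.0386


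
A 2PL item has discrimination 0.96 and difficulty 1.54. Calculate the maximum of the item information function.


For 2PL, max info at theta = b = 1.54
I_max = a^2 / 4 = 0.96^2 / 4
= 0.9216 / 4
I_max = 0.2304

0.2304


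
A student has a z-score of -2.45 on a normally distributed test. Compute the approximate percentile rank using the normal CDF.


CDF(z) = 0.5 * (1 + erf(z/sqrt(2)))
erf(-1.7324) = -0.9857
CDF = 0.0071
Percentile rank = 0.0071 * 100 = 0.71

0.71


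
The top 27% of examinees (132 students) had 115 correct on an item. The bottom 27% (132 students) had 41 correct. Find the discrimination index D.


p_upper = 115/132 = 0.8712
p_lower = 41/132 = 0.3106
D = 0.8712 - 0.3106 = 0.5606

0.5606


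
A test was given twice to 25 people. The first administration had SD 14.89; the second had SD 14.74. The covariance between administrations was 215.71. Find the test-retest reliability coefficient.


r = cov(X,Y) / (SD_X * SD_Y)
r = 215.71 / (14.89 * 14.74)
r = 215.71 / 219.4786
r = 0.9828

0.9828


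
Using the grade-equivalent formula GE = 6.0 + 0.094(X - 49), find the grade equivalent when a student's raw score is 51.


raw - median = 51 - 49 = 2
slope * diff = 0.094 * 2 = 0.188
GE = 6.0 + 0.188
GE = 6.188

6.188


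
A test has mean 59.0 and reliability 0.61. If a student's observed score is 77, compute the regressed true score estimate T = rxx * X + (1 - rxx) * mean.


T_est = rxx * X + (1 - rxx) * mean
T_est = 0.61 * 77 + 0.39 * 59.0
T_est = 46.97 + 23.01
T_est = 69.98

69.98


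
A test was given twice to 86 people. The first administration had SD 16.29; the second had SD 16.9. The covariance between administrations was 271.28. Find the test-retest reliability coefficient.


r = cov(X,Y) / (SD_X * SD_Y)
r = 271.28 / (16.29 * 16.9)
r = 271.28 / 275.301
r = 0.9854

0.9854


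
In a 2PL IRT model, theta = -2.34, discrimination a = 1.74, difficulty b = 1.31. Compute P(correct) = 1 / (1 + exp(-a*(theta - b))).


a*(theta - b) = 1.74 * (-2.34 - 1.31) = -6.351
exp(--6.351) = 573.0655
P = 1 / (1 + 573.0655)
P = 0.0017

0.0017


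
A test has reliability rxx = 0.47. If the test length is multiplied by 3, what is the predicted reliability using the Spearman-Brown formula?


r_new = (n * rxx) / (1 + (n-1) * rxx)
r_new = (3 * 0.47) / (1 + 2 * 0.47)
r_new = 1.41 / 1.94
r_new = 0.7268

0.7268


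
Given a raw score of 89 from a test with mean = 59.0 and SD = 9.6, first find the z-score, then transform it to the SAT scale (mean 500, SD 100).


z = (X - mean) / SD = (89 - 59.0) / 9.6
z = 30.0 / 9.6
z = 3.125
SAT-scale = SAT = 500 + 100z
Carry z at full precision (z = 30.0 / 9.6) into the conversion:
SAT-scale = 500 + 100 * (30.0 / 9.6) = 500 + 3000 / 9.6
SAT-scale = 500 + 312.5
SAT-scale = 812.5

812.5


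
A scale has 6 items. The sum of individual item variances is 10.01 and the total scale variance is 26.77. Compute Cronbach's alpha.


alpha = (k/(k-1)) * (1 - sum(si^2)/s_total^2)
= (6/5) * (1 - 10.01/26.77)
alpha = 0.7513

0.7513


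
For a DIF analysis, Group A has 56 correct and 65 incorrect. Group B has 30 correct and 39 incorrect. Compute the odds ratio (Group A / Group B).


Odds_A = 56/65 = 0.8615
Odds_B = 30/39 = 0.7692
OR = Odds_A / Odds_B = 0.8615 / 0.7692
Exactly, OR = (56 * 39) / (65 * 30) = 2184 / 1950
OR = 1.12

1.12


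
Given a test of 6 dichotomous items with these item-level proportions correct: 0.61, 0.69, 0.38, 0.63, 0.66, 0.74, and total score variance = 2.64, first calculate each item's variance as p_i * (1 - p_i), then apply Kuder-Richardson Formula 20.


For each item, compute p_i * q_i:
  Item 1: 0.61 * 0.39 = 0.2379
  Item 2: 0.69 * 0.31 = 0.2139
  Item 3: 0.38 * 0.62 = 0.2356
  Item 4: 0.63 * 0.37 = 0.2331
  Item 5: 0.66 * 0.34 = 0.2244
  Item 6: 0.74 * 0.26 = 0.1924
Sum(p_i * q_i) = 0.2379 + 0.2139 + 0.2356 + 0.2331 + 0.2244 + 0.1924 = 1.3373
KR-20 = (k/(k-1)) * (1 - Sum(p_i*q_i) / Var_total)
= (6/5) * (1 - 1.3373/2.64)
= 1.2 * 0.4934
KR-20 = 0.5921

0.5921


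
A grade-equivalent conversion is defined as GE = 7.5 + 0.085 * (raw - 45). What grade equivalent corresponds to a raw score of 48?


raw - median = 48 - 45 = 3
slope * diff = 0.085 * 3 = 0.255
GE = 7.5 + 0.255
GE = 7.755

7.755


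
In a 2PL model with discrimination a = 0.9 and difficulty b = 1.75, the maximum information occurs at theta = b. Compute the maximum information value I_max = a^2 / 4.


For 2PL, max info at theta = b = 1.75
I_max = a^2 / 4 = 0.9^2 / 4
= 0.81 / 4
I_max = 0.2025

0.2025


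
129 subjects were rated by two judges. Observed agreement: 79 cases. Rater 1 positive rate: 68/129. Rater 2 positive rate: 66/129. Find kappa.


P_o = 79/129 = 0.612403
P_e = (68*66 + 61*63) / 16641 = 0.500631
kappa = (P_o - P_e) / (1 - P_e)
kappa = (0.612403 - 0.500631) / (1 - 0.500631)
kappa = 0.2238

0.2238


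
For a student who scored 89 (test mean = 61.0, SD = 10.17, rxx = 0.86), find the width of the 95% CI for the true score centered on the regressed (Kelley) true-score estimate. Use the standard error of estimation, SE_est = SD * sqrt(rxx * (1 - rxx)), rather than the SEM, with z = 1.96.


True score estimate = 0.86*89 + 0.14*61.0 = 85.08
SE_est = SD * sqrt(rxx * (1 - rxx)) = 10.17 * sqrt(0.86 * 0.14) = 10.17 * sqrt(0.1204) = 3.528858
CI = T_est +/- z * SE_est, so width = 2 * z * SE_est = 2 * 1.96 * 3.528858
Width = 13.8331

13.8331


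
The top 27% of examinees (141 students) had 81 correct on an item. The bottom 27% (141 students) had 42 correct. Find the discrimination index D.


p_upper = 81/141 = 0.5745
p_lower = 42/141 = 0.2979
D = 0.5745 - 0.2979 = 0.2766

0.2766


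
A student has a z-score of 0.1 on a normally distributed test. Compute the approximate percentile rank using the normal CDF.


CDF(z) = 0.5 * (1 + erf(z/sqrt(2)))
erf(0.0707) = 0.0797
CDF = 0.5398
Percentile rank = 0.5398 * 100 = 53.98

53.98


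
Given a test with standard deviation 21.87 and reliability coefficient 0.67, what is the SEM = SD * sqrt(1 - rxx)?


SEM = SD * sqrt(1 - rxx)
SEM = 21.87 * sqrt(1 - 0.67)
SEM = 21.87 * sqrt(0.33) = 21.87 * 0.574456
SEM = 12.5634

12.5634


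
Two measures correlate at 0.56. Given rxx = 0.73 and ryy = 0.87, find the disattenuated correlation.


r_corrected = rxy / sqrt(rxx * ryy)
= 0.56 / sqrt(0.73 * 0.87)
= 0.56 / sqrt(0.6351)
= 0.56 / 0.796932
r_corrected = 0.7027

0.7027


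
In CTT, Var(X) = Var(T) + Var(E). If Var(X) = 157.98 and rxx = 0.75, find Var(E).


var_true = rxx * var_obs = 0.75 * 157.98 = 118.485
var_error = var_obs - var_true
var_error = 157.98 - 118.485
var_error = 39.495

39.495


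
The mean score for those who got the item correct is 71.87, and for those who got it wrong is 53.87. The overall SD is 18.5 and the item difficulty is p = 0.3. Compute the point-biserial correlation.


q = 1 - p = 0.7
rpb = ((M1 - M0) / SD) * sqrt(p * q)
rpb = ((71.87 - 53.87) / 18.5) * sqrt(0.3 * 0.7)
rpb = 0.4459

0.4459


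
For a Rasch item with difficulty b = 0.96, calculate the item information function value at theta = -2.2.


P = 1/(1+exp(-(-2.2-0.96))) = 0.0407
I = P*(1-P) = 0.0407 * 0.9593
I = 0.039

0.039


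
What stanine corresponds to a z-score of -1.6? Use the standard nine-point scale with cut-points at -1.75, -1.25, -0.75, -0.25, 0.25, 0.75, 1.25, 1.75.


Stanine boundaries: [-1.75, -1.25, -0.75, -0.25, 0.25, 0.75, 1.25, 1.75]
z = -1.6
Check each boundary:
  z >= -1.75 -> could be stanine 2
  z < -1.25
  z < -0.75
  z < -0.25
  z < 0.25
  z < 0.75
  z < 1.25
  z < 1.75
Highest qualifying boundary gives stanine = 2

2


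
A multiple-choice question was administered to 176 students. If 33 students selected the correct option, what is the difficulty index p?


Item difficulty p = number correct / total examinees
p = 33 / 176
p = 0.1875

0.1875


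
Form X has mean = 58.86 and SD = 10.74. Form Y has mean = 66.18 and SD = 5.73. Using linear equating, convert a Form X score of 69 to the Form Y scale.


slope = SD_Y / SD_X = 5.73 / 10.74 ~ 0.5335
intercept = mean_Y - slope * mean_X = 66.18 - (5.73 / 10.74) * 58.86 ~ 34.777
Y = slope * X + intercept. To avoid rounding drift from the rounded slope/intercept, evaluate the equivalent form Y = mean_Y + SD_Y * (X - mean_X) / SD_X at full precision:
Y = 66.18 + 5.73 * (69 - 58.86) / 10.74
Y = 66.18 + 5.73 * 10.14 / 10.74
Y = 66.18 + 58.1022 / 10.74
Y = 66.18 + 5.4099
Y = 71.5899

71.5899


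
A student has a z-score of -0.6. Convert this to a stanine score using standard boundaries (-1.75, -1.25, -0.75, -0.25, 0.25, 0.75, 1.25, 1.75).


Stanine boundaries: [-1.75, -1.25, -0.75, -0.25, 0.25, 0.75, 1.25, 1.75]
z = -0.6
Check each boundary:
  z >= -1.75 -> could be stanine 2
  z >= -1.25 -> could be stanine 3
  z >= -0.75 -> could be stanine 4
  z < -0.25
  z < 0.25
  z < 0.75
  z < 1.25
  z < 1.75
Highest qualifying boundary gives stanine = 4

4


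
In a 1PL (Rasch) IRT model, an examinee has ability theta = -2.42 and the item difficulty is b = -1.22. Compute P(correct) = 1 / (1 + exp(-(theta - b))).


theta - b = -2.42 - -1.22 = -1.2
exp(-(theta - b)) = exp(1.2) = 3.3201
P = 1 / (1 + 3.3201)
P = 0.2315

0.2315


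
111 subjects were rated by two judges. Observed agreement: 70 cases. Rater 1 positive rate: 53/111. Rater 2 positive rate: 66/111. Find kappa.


P_o = 70/111 = 0.630631
P_e = (53*66 + 58*45) / 12321 = 0.495739
kappa = (P_o - P_e) / (1 - P_e)
kappa = (0.630631 - 0.495739) / (1 - 0.495739)
kappa = 0.2675

0.2675


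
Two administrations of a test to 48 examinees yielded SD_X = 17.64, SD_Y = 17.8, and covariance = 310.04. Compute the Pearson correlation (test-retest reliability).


r = cov(X,Y) / (SD_X * SD_Y)
r = 310.04 / (17.64 * 17.8)
r = 310.04 / 313.992
r = 0.9874

0.9874


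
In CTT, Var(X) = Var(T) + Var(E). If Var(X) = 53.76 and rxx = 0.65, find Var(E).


var_true = rxx * var_obs = 0.65 * 53.76 = 34.944
var_error = var_obs - var_true
var_error = 53.76 - 34.944
var_error = 18.816

18.816


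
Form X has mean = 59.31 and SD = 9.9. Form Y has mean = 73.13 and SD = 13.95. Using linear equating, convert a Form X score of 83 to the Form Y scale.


slope = SD_Y / SD_X = 13.95 / 9.9 ~ 1.4091
intercept = mean_Y - slope * mean_X = 73.13 - (13.95 / 9.9) * 59.31 ~ -10.4432
Y = slope * X + intercept. To avoid rounding drift from the rounded slope/intercept, evaluate the equivalent form Y = mean_Y + SD_Y * (X - mean_X) / SD_X at full precision:
Y = 73.13 + 13.95 * (83 - 59.31) / 9.9
Y = 73.13 + 13.95 * 23.69 / 9.9
Y = 73.13 + 330.4755 / 9.9
Y = 73.13 + 33.3814
Y = 106.5114

106.5114


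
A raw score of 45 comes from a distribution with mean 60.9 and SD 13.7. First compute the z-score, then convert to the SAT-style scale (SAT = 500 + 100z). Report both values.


z = (X - mean) / SD = (45 - 60.9) / 13.7
z = -15.9 / 13.7
z = -1.1606
SAT-scale = SAT = 500 + 100z
Carry z at full precision (z = -15.9 / 13.7) into the conversion:
SAT-scale = 500 + 100 * (-15.9 / 13.7) = 500 + -1590 / 13.7
SAT-scale = 500 + -116.0584
SAT-scale = 383.9416

383.9416


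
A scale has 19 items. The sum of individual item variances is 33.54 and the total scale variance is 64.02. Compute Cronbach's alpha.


alpha = (k/(k-1)) * (1 - sum(si^2)/s_total^2)
= (19/18) * (1 - 33.54/64.02)
alpha = 0.5026

0.5026


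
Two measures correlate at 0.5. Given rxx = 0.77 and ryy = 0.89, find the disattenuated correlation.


r_corrected = rxy / sqrt(rxx * ryy)
= 0.5 / sqrt(0.77 * 0.89)
= 0.5 / sqrt(0.6853)
= 0.5 / 0.827828
r_corrected = 0.604

0.604


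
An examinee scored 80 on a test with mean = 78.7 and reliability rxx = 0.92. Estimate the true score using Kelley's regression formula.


T_est = rxx * X + (1 - rxx) * mean
T_est = 0.92 * 80 + 0.08 * 78.7
T_est = 73.6 + 6.296
T_est = 79.896

79.896


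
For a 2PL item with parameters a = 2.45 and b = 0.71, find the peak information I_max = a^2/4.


For 2PL, max info at theta = b = 0.71
I_max = a^2 / 4 = 2.45^2 / 4
= 6.0025 / 4
I_max = 1.5006

1.5006


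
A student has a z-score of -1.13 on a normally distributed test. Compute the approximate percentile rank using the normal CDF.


CDF(z) = 0.5 * (1 + erf(z/sqrt(2)))
erf(-0.799) = -0.7415
CDF = 0.1292
Percentile rank = 0.1292 * 100 = 12.92

12.92


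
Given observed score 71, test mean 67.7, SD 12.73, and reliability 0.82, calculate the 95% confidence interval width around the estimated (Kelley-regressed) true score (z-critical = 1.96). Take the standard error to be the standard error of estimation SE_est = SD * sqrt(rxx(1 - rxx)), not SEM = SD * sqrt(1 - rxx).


True score estimate = 0.82*71 + 0.18*67.7 = 70.406
SE_est = SD * sqrt(rxx * (1 - rxx)) = 12.73 * sqrt(0.82 * 0.18) = 12.73 * sqrt(0.1476) = 4.890706
CI = T_est +/- z * SE_est, so width = 2 * z * SE_est = 2 * 1.96 * 4.890706
Width = 19.1716

19.1716


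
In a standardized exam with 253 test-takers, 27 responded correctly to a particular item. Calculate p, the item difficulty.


Item difficulty p = number correct / total examinees
p = 27 / 253
p = 0.1067

0.1067


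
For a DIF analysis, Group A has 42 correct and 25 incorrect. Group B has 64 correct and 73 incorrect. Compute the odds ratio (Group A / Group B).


Odds_A = 42/25 = 1.68
Odds_B = 64/73 = 0.8767
OR = Odds_A / Odds_B = 1.68 / 0.8767
Exactly, OR = (42 * 73) / (25 * 64) = 3066 / 1600
OR = 1.9163

1.9163


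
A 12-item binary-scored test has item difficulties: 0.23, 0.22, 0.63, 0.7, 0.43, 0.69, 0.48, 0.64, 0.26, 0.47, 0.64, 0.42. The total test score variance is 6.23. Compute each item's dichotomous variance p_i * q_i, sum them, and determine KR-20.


For each item, compute p_i * q_i:
  Item 1: 0.23 * 0.77 = 0.1771
  Item 2: 0.22 * 0.78 = 0.1716
  Item 3: 0.63 * 0.37 = 0.2331
  Item 4: 0.7 * 0.3 = 0.21
  Item 5: 0.43 * 0.57 = 0.2451
  Item 6: 0.69 * 0.31 = 0.2139
  Item 7: 0.48 * 0.52 = 0.2496
  Item 8: 0.64 * 0.36 = 0.2304
  Item 9: 0.26 * 0.74 = 0.1924
  Item 10: 0.47 * 0.53 = 0.2491
  Item 11: 0.64 * 0.36 = 0.2304
  Item 12: 0.42 * 0.58 = 0.2436
Sum(p_i * q_i) = 0.1771 + 0.1716 + 0.2331 + 0.21 + 0.2451 + 0.2139 + 0.2496 + 0.2304 + 0.1924 + 0.2491 + 0.2304 + 0.2436 = 2.6463
KR-20 = (k/(k-1)) * (1 - Sum(p_i*q_i) / Var_total)
= (12/11) * (1 - 2.6463/6.23)
= 1.0909 * 0.5752
KR-20 = 0.6275

0.6275


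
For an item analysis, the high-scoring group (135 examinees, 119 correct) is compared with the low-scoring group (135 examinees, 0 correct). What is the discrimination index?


p_upper = 119/135 = 0.8815
p_lower = 0/135 = 0.0
D = 0.8815 - 0.0 = 0.8815

0.8815


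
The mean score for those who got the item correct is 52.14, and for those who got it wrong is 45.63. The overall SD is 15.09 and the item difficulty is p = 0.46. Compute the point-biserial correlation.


q = 1 - p = 0.54
rpb = ((M1 - M0) / SD) * sqrt(p * q)
rpb = ((52.14 - 45.63) / 15.09) * sqrt(0.46 * 0.54)
rpb = 0.215

0.215


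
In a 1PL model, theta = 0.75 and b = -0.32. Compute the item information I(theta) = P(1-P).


P = 1/(1+exp(-(0.75--0.32))) = 0.7446
I = P*(1-P) = 0.7446 * 0.2554
I = 0.1902

0.1902


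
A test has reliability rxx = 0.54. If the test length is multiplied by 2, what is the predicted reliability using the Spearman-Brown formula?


r_new = (n * rxx) / (1 + (n-1) * rxx)
r_new = (2 * 0.54) / (1 + 1 * 0.54)
r_new = 1.08 / 1.54
r_new = 0.7013

0.7013


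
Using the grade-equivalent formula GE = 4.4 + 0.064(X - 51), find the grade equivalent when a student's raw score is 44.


raw - median = 44 - 51 = -7
slope * diff = 0.064 * -7 = -0.448
GE = 4.4 + -0.448
GE = 3.952

3.952


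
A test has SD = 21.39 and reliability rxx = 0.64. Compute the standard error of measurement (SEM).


SEM = SD * sqrt(1 - rxx)
SEM = 21.39 * sqrt(1 - 0.64)
SEM = 21.39 * sqrt(0.36) = 21.39 * 0.6
SEM = 12.834

12.834


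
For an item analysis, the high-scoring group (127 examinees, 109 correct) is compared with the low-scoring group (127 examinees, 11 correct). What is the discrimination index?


p_upper = 109/127 = 0.8583
p_lower = 11/127 = 0.0866
D = 0.8583 - 0.0866 = 0.7717

0.7717


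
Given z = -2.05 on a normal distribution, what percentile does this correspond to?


CDF(z) = 0.5 * (1 + erf(z/sqrt(2)))
erf(-1.4496) = -0.9596
CDF = 0.0202
Percentile rank = 0.0202 * 100 = 2.02

2.02


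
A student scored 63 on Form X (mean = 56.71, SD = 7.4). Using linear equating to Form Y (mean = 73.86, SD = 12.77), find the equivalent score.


slope = SD_Y / SD_X = 12.77 / 7.4 ~ 1.7257
intercept = mean_Y - slope * mean_X = 73.86 - (12.77 / 7.4) * 56.71 ~ -24.0031
Y = slope * X + intercept. To avoid rounding drift from the rounded slope/intercept, evaluate the equivalent form Y = mean_Y + SD_Y * (X - mean_X) / SD_X at full precision:
Y = 73.86 + 12.77 * (63 - 56.71) / 7.4
Y = 73.86 + 12.77 * 6.29 / 7.4
Y = 73.86 + 80.3233 / 7.4
Y = 73.86 + 10.8545
Y = 84.7145

84.7145


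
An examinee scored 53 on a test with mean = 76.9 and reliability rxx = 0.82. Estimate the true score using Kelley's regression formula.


T_est = rxx * X + (1 - rxx) * mean
T_est = 0.82 * 53 + 0.18 * 76.9
T_est = 43.46 + 13.842
T_est = 57.302

57.302


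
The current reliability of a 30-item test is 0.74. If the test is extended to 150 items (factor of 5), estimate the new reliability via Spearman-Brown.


r_new = (n * rxx) / (1 + (n-1) * rxx)
r_new = (5 * 0.74) / (1 + 4 * 0.74)
r_new = 3.7 / 3.96
r_new = 0.9343

0.9343


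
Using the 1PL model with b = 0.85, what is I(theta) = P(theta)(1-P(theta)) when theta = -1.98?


P = 1/(1+exp(-(-1.98-0.85))) = 0.0557
I = P*(1-P) = 0.0557 * 0.9443
I = 0.0526

0.0526


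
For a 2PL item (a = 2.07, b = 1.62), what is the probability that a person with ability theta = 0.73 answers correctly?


a*(theta - b) = 2.07 * (0.73 - 1.62) = -1.8423
exp(--1.8423) = 6.311
P = 1 / (1 + 6.311)
P = 0.1368

0.1368


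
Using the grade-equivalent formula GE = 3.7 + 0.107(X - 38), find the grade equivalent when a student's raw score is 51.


raw - median = 51 - 38 = 13
slope * diff = 0.107 * 13 = 1.391
GE = 3.7 + 1.391
GE = 5.091

5.091


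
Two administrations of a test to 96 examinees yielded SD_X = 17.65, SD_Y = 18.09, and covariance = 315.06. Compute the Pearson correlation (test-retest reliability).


r = cov(X,Y) / (SD_X * SD_Y)
r = 315.06 / (17.65 * 18.09)
r = 315.06 / 319.2885
r = 0.9868

0.9868


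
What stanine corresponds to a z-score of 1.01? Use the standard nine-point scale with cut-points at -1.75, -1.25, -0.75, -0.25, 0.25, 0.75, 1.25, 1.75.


Stanine boundaries: [-1.75, -1.25, -0.75, -0.25, 0.25, 0.75, 1.25, 1.75]
z = 1.01
Check each boundary:
  z >= -1.75 -> could be stanine 2
  z >= -1.25 -> could be stanine 3
  z >= -0.75 -> could be stanine 4
  z >= -0.25 -> could be stanine 5
  z >= 0.25 -> could be stanine 6
  z >= 0.75 -> could be stanine 7
  z < 1.25
  z < 1.75
Highest qualifying boundary gives stanine = 7

7


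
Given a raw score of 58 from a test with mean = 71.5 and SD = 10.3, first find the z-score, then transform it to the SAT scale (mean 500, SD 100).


z = (X - mean) / SD = (58 - 71.5) / 10.3
z = -13.5 / 10.3
z = -1.3107
SAT-scale = SAT = 500 + 100z
Carry z at full precision (z = -13.5 / 10.3) into the conversion:
SAT-scale = 500 + 100 * (-13.5 / 10.3) = 500 + -1350 / 10.3
SAT-scale = 500 + -131.068
SAT-scale = 368.932

368.932


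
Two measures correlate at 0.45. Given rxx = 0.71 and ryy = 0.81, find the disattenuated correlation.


r_corrected = rxy / sqrt(rxx * ryy)
= 0.45 / sqrt(0.71 * 0.81)
= 0.45 / sqrt(0.5751)
= 0.45 / 0.758353
r_corrected = 0.5934

0.5934


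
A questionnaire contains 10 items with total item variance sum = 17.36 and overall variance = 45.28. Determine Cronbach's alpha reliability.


alpha = (k/(k-1)) * (1 - sum(si^2)/s_total^2)
= (10/9) * (1 - 17.36/45.28)
alpha = 0.6851

0.6851


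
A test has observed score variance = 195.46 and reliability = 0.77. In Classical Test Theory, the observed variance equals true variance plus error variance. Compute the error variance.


var_true = rxx * var_obs = 0.77 * 195.46 = 150.5042
var_error = var_obs - var_true
var_error = 195.46 - 150.5042
var_error = 44.9558

44.9558


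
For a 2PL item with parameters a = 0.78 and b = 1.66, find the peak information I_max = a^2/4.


For 2PL, max info at theta = b = 1.66
I_max = a^2 / 4 = 0.78^2 / 4
= 0.6084 / 4
I_max = 0.1521

0.1521


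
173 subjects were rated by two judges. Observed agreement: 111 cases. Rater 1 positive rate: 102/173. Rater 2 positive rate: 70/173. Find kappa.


P_o = 111/173 = 0.641618
P_e = (102*70 + 71*103) / 29929 = 0.48291
kappa = (P_o - P_e) / (1 - P_e)
kappa = (0.641618 - 0.48291) / (1 - 0.48291)
kappa = 0.3069

0.3069


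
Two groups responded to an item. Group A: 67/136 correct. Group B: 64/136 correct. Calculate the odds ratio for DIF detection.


Odds_A = 67/69 = 0.971
Odds_B = 64/72 = 0.8889
OR = Odds_A / Odds_B = 0.971 / 0.8889
Exactly, OR = (67 * 72) / (69 * 64) = 4824 / 4416
OR = 1.0924

1.0924


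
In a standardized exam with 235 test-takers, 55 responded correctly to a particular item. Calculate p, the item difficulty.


Item difficulty p = number correct / total examinees
p = 55 / 235
p = 0.234

0.234


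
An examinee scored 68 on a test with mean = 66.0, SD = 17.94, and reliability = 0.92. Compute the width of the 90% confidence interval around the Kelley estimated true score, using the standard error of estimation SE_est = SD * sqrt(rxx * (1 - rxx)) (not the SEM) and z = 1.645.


True score estimate = 0.92*68 + 0.08*66.0 = 67.84
SE_est = SD * sqrt(rxx * (1 - rxx)) = 17.94 * sqrt(0.92 * 0.08) = 17.94 * sqrt(0.0736) = 4.867
CI = T_est +/- z * SE_est, so width = 2 * z * SE_est = 2 * 1.645 * 4.867
Width = 16.0124

16.0124


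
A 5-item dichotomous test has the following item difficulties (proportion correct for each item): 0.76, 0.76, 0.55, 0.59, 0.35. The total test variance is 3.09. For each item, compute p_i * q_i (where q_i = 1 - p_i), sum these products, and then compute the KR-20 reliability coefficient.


For each item, compute p_i * q_i:
  Item 1: 0.76 * 0.24 = 0.1824
  Item 2: 0.76 * 0.24 = 0.1824
  Item 3: 0.55 * 0.45 = 0.2475
  Item 4: 0.59 * 0.41 = 0.2419
  Item 5: 0.35 * 0.65 = 0.2275
Sum(p_i * q_i) = 0.1824 + 0.1824 + 0.2475 + 0.2419 + 0.2275 = 1.0817
KR-20 = (k/(k-1)) * (1 - Sum(p_i*q_i) / Var_total)
= (5/4) * (1 - 1.0817/3.09)
= 1.25 * 0.6499
KR-20 = 0.8124

0.8124


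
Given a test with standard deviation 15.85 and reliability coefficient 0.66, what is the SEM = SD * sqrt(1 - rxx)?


SEM = SD * sqrt(1 - rxx)
SEM = 15.85 * sqrt(1 - 0.66)
SEM = 15.85 * sqrt(0.34) = 15.85 * 0.583095
SEM = 9.2421

9.2421


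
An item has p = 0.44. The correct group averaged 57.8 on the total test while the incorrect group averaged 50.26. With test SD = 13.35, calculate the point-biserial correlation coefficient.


q = 1 - p = 0.56
rpb = ((M1 - M0) / SD) * sqrt(p * q)
rpb = ((57.8 - 50.26) / 13.35) * sqrt(0.44 * 0.56)
rpb = 0.2804

0.2804


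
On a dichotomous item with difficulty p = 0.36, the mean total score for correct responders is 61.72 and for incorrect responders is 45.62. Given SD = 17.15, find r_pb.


q = 1 - p = 0.64
rpb = ((M1 - M0) / SD) * sqrt(p * q)
rpb = ((61.72 - 45.62) / 17.15) * sqrt(0.36 * 0.64)
rpb = 0.4506

0.4506


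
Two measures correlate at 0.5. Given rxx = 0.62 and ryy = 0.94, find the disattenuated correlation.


r_corrected = rxy / sqrt(rxx * ryy)
= 0.5 / sqrt(0.62 * 0.94)
= 0.5 / sqrt(0.5828)
= 0.5 / 0.763413
r_corrected = 0.655

0.655


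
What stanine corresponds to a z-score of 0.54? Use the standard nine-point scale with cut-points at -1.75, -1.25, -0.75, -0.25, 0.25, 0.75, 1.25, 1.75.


Stanine boundaries: [-1.75, -1.25, -0.75, -0.25, 0.25, 0.75, 1.25, 1.75]
z = 0.54
Check each boundary:
  z >= -1.75 -> could be stanine 2
  z >= -1.25 -> could be stanine 3
  z >= -0.75 -> could be stanine 4
  z >= -0.25 -> could be stanine 5
  z >= 0.25 -> could be stanine 6
  z < 0.75
  z < 1.25
  z < 1.75
Highest qualifying boundary gives stanine = 6

6


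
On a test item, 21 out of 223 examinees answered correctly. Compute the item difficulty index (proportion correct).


Item difficulty p = number correct / total examinees
p = 21 / 223
p = 0.0942

0.0942


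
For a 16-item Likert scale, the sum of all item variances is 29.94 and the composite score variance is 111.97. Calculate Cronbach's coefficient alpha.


alpha = (k/(k-1)) * (1 - sum(si^2)/s_total^2)
= (16/15) * (1 - 29.94/111.97)
alpha = 0.7814

0.7814


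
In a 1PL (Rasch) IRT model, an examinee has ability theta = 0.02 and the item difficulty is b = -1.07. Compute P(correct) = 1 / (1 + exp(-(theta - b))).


theta - b = 0.02 - -1.07 = 1.09
exp(-(theta - b)) = exp(-1.09) = 0.3362
P = 1 / (1 + 0.3362)
P = 0.7484

0.7484


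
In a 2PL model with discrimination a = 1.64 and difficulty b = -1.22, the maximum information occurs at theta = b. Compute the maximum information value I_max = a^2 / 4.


For 2PL, max info at theta = b = -1.22
I_max = a^2 / 4 = 1.64^2 / 4
= 2.6896 / 4
I_max = 0.6724

0.6724


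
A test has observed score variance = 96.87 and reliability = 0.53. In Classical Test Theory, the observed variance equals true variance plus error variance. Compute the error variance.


var_true = rxx * var_obs = 0.53 * 96.87 = 51.3411
var_error = var_obs - var_true
var_error = 96.87 - 51.3411
var_error = 45.5289

45.5289


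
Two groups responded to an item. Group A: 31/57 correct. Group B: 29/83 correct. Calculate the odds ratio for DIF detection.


Odds_A = 31/26 = 1.1923
Odds_B = 29/54 = 0.537
OR = Odds_A / Odds_B = 1.1923 / 0.537
Exactly, OR = (31 * 54) / (26 * 29) = 1674 / 754
OR = 2.2202

2.2202


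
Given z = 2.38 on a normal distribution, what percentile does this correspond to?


CDF(z) = 0.5 * (1 + erf(z/sqrt(2)))
erf(1.6829) = 0.9827
CDF = 0.9913
Percentile rank = 0.9913 * 100 = 99.13

99.13


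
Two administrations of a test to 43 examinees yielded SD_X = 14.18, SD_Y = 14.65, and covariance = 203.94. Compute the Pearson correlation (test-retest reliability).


r = cov(X,Y) / (SD_X * SD_Y)
r = 203.94 / (14.18 * 14.65)
r = 203.94 / 207.737
r = 0.9817

0.9817


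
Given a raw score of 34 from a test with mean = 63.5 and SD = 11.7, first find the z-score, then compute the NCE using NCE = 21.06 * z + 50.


z = (X - mean) / SD = (34 - 63.5) / 11.7
z = -29.5 / 11.7
z = -2.5214
NCE = NCE = 21.06z + 50
Carry z at full precision (z = -29.5 / 11.7) into the conversion:
NCE = 21.06 * (-29.5 / 11.7) + 50 = -621.27 / 11.7 + 50
NCE = -53.1 + 50
NCE = -3.1

-3.1


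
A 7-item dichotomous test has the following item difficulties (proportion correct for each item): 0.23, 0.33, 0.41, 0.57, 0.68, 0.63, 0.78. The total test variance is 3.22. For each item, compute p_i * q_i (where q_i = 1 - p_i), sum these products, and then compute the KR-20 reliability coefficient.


For each item, compute p_i * q_i:
  Item 1: 0.23 * 0.77 = 0.1771
  Item 2: 0.33 * 0.67 = 0.2211
  Item 3: 0.41 * 0.59 = 0.2419
  Item 4: 0.57 * 0.43 = 0.2451
  Item 5: 0.68 * 0.32 = 0.2176
  Item 6: 0.63 * 0.37 = 0.2331
  Item 7: 0.78 * 0.22 = 0.1716
Sum(p_i * q_i) = 0.1771 + 0.2211 + 0.2419 + 0.2451 + 0.2176 + 0.2331 + 0.1716 = 1.5075
KR-20 = (k/(k-1)) * (1 - Sum(p_i*q_i) / Var_total)
= (7/6) * (1 - 1.5075/3.22)
= 1.1667 * 0.5318
KR-20 = 0.6205

0.6205


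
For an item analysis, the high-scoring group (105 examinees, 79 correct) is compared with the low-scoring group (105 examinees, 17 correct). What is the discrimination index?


p_upper = 79/105 = 0.7524
p_lower = 17/105 = 0.1619
D = 0.7524 - 0.1619 = 0.5905

0.5905


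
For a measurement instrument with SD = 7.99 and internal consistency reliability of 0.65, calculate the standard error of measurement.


SEM = SD * sqrt(1 - rxx)
SEM = 7.99 * sqrt(1 - 0.65)
SEM = 7.99 * sqrt(0.35) = 7.99 * 0.591608
SEM = 4.7269

4.7269


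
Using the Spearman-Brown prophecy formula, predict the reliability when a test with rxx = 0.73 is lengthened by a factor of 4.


r_new = (n * rxx) / (1 + (n-1) * rxx)
r_new = (4 * 0.73) / (1 + 3 * 0.73)
r_new = 2.92 / 3.19
r_new = 0.9154

0.9154


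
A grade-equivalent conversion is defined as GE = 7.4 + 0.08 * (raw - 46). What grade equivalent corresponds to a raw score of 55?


raw - median = 55 - 46 = 9
slope * diff = 0.08 * 9 = 0.72
GE = 7.4 + 0.72
GE = 8.12

8.12


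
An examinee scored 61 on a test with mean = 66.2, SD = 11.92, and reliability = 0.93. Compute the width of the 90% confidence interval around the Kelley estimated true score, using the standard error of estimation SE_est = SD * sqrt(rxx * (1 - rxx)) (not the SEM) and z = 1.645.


True score estimate = 0.93*61 + 0.07*66.2 = 61.364
SE_est = SD * sqrt(rxx * (1 - rxx)) = 11.92 * sqrt(0.93 * 0.07) = 11.92 * sqrt(0.0651) = 3.041352
CI = T_est +/- z * SE_est, so width = 2 * z * SE_est = 2 * 1.645 * 3.041352
Width = 10.006

10.006


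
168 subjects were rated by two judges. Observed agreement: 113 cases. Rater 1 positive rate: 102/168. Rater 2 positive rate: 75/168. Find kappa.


P_o = 113/168 = 0.672619
P_e = (102*75 + 66*93) / 28224 = 0.48852
kappa = (P_o - P_e) / (1 - P_e)
kappa = (0.672619 - 0.48852) / (1 - 0.48852)
kappa = 0.3599

0.3599


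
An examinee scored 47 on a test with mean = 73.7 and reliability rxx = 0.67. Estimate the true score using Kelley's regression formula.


T_est = rxx * X + (1 - rxx) * mean
T_est = 0.67 * 47 + 0.33 * 73.7
T_est = 31.49 + 24.321
T_est = 55.811

55.811


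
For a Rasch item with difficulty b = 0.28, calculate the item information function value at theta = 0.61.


P = 1/(1+exp(-(0.61-0.28))) = 0.5818
I = P*(1-P) = 0.5818 * 0.4182
I = 0.2433

0.2433


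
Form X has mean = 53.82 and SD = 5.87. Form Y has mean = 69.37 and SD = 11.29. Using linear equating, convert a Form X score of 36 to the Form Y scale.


slope = SD_Y / SD_X = 11.29 / 5.87 ~ 1.9233
intercept = mean_Y - slope * mean_X = 69.37 - (11.29 / 5.87) * 53.82 ~ -34.1441
Y = slope * X + intercept. To avoid rounding drift from the rounded slope/intercept, evaluate the equivalent form Y = mean_Y + SD_Y * (X - mean_X) / SD_X at full precision:
Y = 69.37 + 11.29 * (36 - 53.82) / 5.87
Y = 69.37 - 11.29 * 17.82 / 5.87
Y = 69.37 - 201.1878 / 5.87
Y = 69.37 - 34.2739
Y = 35.0961

35.0961


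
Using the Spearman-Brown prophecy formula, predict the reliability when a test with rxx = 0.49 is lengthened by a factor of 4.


r_new = (n * rxx) / (1 + (n-1) * rxx)
r_new = (4 * 0.49) / (1 + 3 * 0.49)
r_new = 1.96 / 2.47
r_new = 0.7935

0.7935


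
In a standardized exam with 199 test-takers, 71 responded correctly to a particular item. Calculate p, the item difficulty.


Item difficulty p = number correct / total examinees
p = 71 / 199
p = 0.3568

0.3568


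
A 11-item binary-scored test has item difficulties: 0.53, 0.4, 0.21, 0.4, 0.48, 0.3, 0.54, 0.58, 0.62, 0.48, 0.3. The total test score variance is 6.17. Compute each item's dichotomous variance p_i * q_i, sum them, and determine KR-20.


For each item, compute p_i * q_i:
  Item 1: 0.53 * 0.47 = 0.2491
  Item 2: 0.4 * 0.6 = 0.24
  Item 3: 0.21 * 0.79 = 0.1659
  Item 4: 0.4 * 0.6 = 0.24
  Item 5: 0.48 * 0.52 = 0.2496
  Item 6: 0.3 * 0.7 = 0.21
  Item 7: 0.54 * 0.46 = 0.2484
  Item 8: 0.58 * 0.42 = 0.2436
  Item 9: 0.62 * 0.38 = 0.2356
  Item 10: 0.48 * 0.52 = 0.2496
  Item 11: 0.3 * 0.7 = 0.21
Sum(p_i * q_i) = 0.2491 + 0.24 + 0.1659 + 0.24 + 0.2496 + 0.21 + 0.2484 + 0.2436 + 0.2356 + 0.2496 + 0.21 = 2.5418
KR-20 = (k/(k-1)) * (1 - Sum(p_i*q_i) / Var_total)
= (11/10) * (1 - 2.5418/6.17)
= 1.1 * 0.588
KR-20 = 0.6468

0.6468


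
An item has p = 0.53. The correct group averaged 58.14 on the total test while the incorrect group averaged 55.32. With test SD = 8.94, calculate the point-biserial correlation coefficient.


q = 1 - p = 0.47
rpb = ((M1 - M0) / SD) * sqrt(p * q)
rpb = ((58.14 - 55.32) / 8.94) * sqrt(0.53 * 0.47)
rpb = 0.1574

0.1574


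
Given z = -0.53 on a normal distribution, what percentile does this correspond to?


CDF(z) = 0.5 * (1 + erf(z/sqrt(2)))
erf(-0.3748) = -0.4039
CDF = 0.2981
Percentile rank = 0.2981 * 100 = 29.81

29.81


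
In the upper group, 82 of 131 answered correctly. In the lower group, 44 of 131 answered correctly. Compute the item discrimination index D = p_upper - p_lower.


p_upper = 82/131 = 0.626
p_lower = 44/131 = 0.3359
D = 0.626 - 0.3359 = 0.2901

0.2901


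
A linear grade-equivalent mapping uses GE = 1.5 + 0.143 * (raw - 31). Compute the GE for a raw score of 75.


raw - median = 75 - 31 = 44
slope * diff = 0.143 * 44 = 6.292
GE = 1.5 + 6.292
GE = 7.792

7.792


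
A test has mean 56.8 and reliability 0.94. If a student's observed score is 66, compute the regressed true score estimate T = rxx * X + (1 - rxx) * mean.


T_est = rxx * X + (1 - rxx) * mean
T_est = 0.94 * 66 + 0.06 * 56.8
T_est = 62.04 + 3.408
T_est = 65.448

65.448


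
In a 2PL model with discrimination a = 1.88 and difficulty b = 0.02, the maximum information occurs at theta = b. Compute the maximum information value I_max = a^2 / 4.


For 2PL, max info at theta = b = 0.02
I_max = a^2 / 4 = 1.88^2 / 4
= 3.5344 / 4
I_max = 0.8836

0.8836


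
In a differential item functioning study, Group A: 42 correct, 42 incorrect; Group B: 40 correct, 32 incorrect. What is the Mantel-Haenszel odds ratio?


Odds_A = 42/42 = 1.0
Odds_B = 40/32 = 1.25
OR = Odds_A / Odds_B = 1.0 / 1.25
Exactly, OR = (42 * 32) / (42 * 40) = 1344 / 1680
OR = 0.8

0.8


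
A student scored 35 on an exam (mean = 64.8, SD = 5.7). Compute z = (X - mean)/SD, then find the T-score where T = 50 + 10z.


z = (X - mean) / SD = (35 - 64.8) / 5.7
z = -29.8 / 5.7
z = -5.2281
T-score = T = 50 + 10z
Carry z at full precision (z = -29.8 / 5.7) into the conversion:
T-score = 50 + 10 * (-29.8 / 5.7) = 50 + -298 / 5.7
T-score = 50 + -52.2807
T-score = -2.2807

-2.2807


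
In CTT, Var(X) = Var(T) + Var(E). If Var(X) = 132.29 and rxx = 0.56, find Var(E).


var_true = rxx * var_obs = 0.56 * 132.29 = 74.0824
var_error = var_obs - var_true
var_error = 132.29 - 74.0824
var_error = 58.2076

58.2076


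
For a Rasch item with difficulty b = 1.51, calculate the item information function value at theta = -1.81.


P = 1/(1+exp(-(-1.81-1.51))) = 0.0349
I = P*(1-P) = 0.0349 * 0.9651
I = 0.0337

0.0337


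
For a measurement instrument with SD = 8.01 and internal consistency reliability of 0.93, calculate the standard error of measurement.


SEM = SD * sqrt(1 - rxx)
SEM = 8.01 * sqrt(1 - 0.93)
SEM = 8.01 * sqrt(0.07) = 8.01 * 0.264575
SEM = 2.1192

2.1192


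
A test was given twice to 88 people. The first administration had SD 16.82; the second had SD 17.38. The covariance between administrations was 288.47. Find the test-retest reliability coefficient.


r = cov(X,Y) / (SD_X * SD_Y)
r = 288.47 / (16.82 * 17.38)
r = 288.47 / 292.3316
r = 0.9868

0.9868
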